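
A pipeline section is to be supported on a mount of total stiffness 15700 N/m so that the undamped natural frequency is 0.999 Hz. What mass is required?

398 kg

ω_n = 2πf_n = 2π × 0.999 = 6.277 rad/s.
m = k/ω_n² = 15700/6.277² = 15700/39.40 = 398.5 kg.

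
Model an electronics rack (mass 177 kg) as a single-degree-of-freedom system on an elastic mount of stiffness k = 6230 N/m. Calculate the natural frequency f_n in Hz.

0.944 Hz

ω_n = √(k/m) = √(6230/177) = √35.20 = 5.933 rad/s.
f_n = ω_n/(2π) = 5.933/6.283 = 0.9442 Hz.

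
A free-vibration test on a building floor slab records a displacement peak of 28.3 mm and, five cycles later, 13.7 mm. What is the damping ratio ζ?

0.0231

Logarithmic decrement δ = (1/n)·ln(x₀/x_n) = (1/5)·ln(28.3/13.7) = (1/5)·ln(2.066) = 0.1451.
ζ = δ/√(4π² + δ²) = 0.1451/√(39.48 + 0.0211) = 0.1451/6.285 = 0.02309.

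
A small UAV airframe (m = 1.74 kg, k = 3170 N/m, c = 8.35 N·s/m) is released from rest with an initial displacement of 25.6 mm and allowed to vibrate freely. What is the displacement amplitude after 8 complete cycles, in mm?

ζ = c/(2√(km)) = 8.35/(2√(3170 × 1.74)) = 8.35/148.5 = 0.05622.
Logarithmic decrement δ = 2πζ/√(1 − ζ²) = 2π × 0.05622/√(1 − 0.00316) = 0.3538.
After n cycles, x_n/x₀ = e^(−nδ), so x_8 = 25.6 × e^(−8 × 0.3538) = 25.6 × 0.05900 = 1.511 mm.

1.51 mm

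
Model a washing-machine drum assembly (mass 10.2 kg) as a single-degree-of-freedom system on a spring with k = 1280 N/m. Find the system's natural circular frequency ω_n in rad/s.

ω_n = √(k/m) = √(1280/10.2) = √125.5 = 11.20 rad/s.

11.2 rad/s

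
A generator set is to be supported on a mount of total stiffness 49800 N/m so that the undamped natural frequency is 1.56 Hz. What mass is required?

518 kg

ω_n = 2πf_n = 2π × 1.56 = 9.802 rad/s.
m = k/ω_n² = 49800/9.802² = 49800/96.07 = 518.3 kg.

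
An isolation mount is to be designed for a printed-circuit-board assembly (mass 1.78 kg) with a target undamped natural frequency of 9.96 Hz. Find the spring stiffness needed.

ω_n = 2πf_n = 2π × 9.96 = 62.58 rad/s.
k = m·ω_n² = 1.78 × 62.58² = 1.78 × 3916 = 6971 N/m.

6970 N/m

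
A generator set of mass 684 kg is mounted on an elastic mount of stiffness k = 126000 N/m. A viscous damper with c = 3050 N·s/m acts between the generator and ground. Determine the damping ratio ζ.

0.164

ω_n = √(k/m) = √(126000/684) = 13.57 rad/s.
Critical damping c_c = 2√(k·m) = 2√(126000 × 684) = 18570 N·s/m, so ζ = c/c_c = 3050/18570 = 0.1643.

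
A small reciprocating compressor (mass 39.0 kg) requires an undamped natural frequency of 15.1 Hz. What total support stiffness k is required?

351000 N/m

ω_n = 2πf_n = 2π × 15.1 = 94.88 rad/s.
k = m·ω_n² = 39.0 × 94.88² = 39.0 × 9001 = 351100 N/m.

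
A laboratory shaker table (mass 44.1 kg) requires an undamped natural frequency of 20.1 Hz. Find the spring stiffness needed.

703000 N/m

ω_n = 2πf_n = 2π × 20.1 = 126.3 rad/s.
k = m·ω_n² = 44.1 × 126.3² = 44.1 × 15950 = 703400 N/m.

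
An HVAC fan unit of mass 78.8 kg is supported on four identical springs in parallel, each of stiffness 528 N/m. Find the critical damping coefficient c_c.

Parallel springs add: k_eq = 4 × 528 = 2112 N/m.
c_c = 2√(k_eq·m) = 2√(2112 × 78.8) = 2 × 408.0 = 815.9 N·s/m.

816 N·s/m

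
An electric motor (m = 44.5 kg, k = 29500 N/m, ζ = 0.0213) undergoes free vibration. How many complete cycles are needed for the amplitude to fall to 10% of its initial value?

18 cycles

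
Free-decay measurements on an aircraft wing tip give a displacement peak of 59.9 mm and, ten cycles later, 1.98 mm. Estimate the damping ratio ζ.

0.0542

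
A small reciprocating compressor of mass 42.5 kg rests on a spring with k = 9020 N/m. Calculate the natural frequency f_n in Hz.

2.32 Hz

ω_n = √(k/m) = √(9020/42.5) = √212.2 = 14.57 rad/s.
f_n = ω_n/(2π) = 14.57/6.283 = 2.319 Hz.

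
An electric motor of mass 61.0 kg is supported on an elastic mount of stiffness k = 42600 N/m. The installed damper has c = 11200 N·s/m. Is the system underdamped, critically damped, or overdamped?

c_c = 2√(k·m) = 3224 N·s/m; ζ = c/c_c = 11200/3224 = 3.47.
Since ζ > 1 the system is overdamped.

overdamped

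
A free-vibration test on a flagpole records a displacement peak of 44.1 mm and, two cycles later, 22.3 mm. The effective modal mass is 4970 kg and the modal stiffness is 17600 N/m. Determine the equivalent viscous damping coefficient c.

1010 N·s/m

Logarithmic decrement δ = (1/n)·ln(x₀/x_n) = (1/2)·ln(44.1/22.3) = (1/2)·ln(1.978) = 0.3409.
ζ = δ/√(4π² + δ²) = 0.3409/√(39.48 + 0.116) = 0.3409/6.292 = 0.05418.
c = ζ · 2√(km) = 0.05418 × 2√(17600 × 4970) = 0.05418 × 18710 = 1013 N·s/m.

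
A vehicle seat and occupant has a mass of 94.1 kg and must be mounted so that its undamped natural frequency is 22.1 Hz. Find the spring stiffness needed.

1810000 N/m

ω_n = 2πf_n = 2π × 22.1 = 138.9 rad/s.
k = m·ω_n² = 94.1 × 138.9² = 94.1 × 19280 = 1814000 N/m.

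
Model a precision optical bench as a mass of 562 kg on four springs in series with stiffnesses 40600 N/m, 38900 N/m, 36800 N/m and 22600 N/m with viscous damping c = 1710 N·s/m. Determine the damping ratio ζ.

Series springs: 1/k_eq = 1/40600 + 1/38900 + 1/36800 + 1/22600 = 0.0001218, so k_eq = 8213 N/m.
ω_n = √(k_eq/m) = √(8213/562) = 3.823 rad/s.
Critical damping c_c = 2√(k_eq·m) = 2√(8213 × 562) = 4297 N·s/m, so ζ = c/c_c = 1710/4297 = 0.3980.

0.398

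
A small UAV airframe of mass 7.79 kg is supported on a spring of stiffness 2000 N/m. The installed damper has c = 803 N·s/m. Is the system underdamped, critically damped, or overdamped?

c_c = 2√(k·m) = 249.6 N·s/m; ζ = c/c_c = 803/249.6 = 3.22.
Since ζ > 1 the system is overdamped.

overdamped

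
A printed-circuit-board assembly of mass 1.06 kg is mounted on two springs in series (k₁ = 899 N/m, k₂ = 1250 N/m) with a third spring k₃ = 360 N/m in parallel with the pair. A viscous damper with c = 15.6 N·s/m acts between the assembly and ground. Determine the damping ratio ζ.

Series pair: k_s = k₁k₂/(k₁+k₂) = (899)(1250)/(899 + 1250) = 522.9 N/m. In parallel with k₃: k_eq = 522.9 + 360 = 882.9 N/m.
ω_n = √(k_eq/m) = √(882.9/1.06) = 28.86 rad/s.
Critical damping c_c = 2√(k_eq·m) = 2√(882.9 × 1.06) = 61.18 N·s/m, so ζ = c/c_c = 15.6/61.18 = 0.2550.

0.255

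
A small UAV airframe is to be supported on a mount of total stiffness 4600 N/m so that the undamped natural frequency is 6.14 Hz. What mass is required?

ω_n = 2πf_n = 2π × 6.14 = 38.58 rad/s.
m = k/ω_n² = 4600/38.58² = 4600/1488 = 3.091 kg.

3.09 kg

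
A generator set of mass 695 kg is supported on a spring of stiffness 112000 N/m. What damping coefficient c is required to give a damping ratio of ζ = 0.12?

c_c = 2√(k·m) = 2√(112000 × 695) = 17650 N·s/m.
c = ζ·c_c = 0.12 × 17650 = 2117 N·s/m.

2120 N·s/m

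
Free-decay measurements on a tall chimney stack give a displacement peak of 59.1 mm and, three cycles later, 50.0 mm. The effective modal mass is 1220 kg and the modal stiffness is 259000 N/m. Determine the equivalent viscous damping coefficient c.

315 N·s/m

Logarithmic decrement δ = (1/n)·ln(x₀/x_n) = (1/3)·ln(59.1/50.0) = (1/3)·ln(1.182) = 0.05574.
ζ = δ/√(4π² + δ²) = 0.05574/√(39.48 + 0.00311) = 0.05574/6.283 = 0.008870.
c = ζ · 2√(km) = 0.008870 × 2√(259000 × 1220) = 0.008870 × 35550 = 315.4 N·s/m.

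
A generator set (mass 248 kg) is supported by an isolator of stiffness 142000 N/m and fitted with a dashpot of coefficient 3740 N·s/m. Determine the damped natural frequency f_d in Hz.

ω_n = √(k/m) = √(142000/248) = 23.93 rad/s.
Critical damping c_c = 2√(k·m) = 2√(142000 × 248) = 11870 N·s/m, so ζ = c/c_c = 3740/11870 = 0.3151.
ω_d = ω_n√(1 − ζ²) = 23.93 × √(1 − 0.0993) = 22.71 rad/s.
f_d = ω_d/(2π) = 3.614 Hz.

3.61 Hz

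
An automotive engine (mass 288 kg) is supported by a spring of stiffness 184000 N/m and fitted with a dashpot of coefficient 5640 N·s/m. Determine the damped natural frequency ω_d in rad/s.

ω_n = √(k/m) = √(184000/288) = 25.28 rad/s.
Critical damping c_c = 2√(k·m) = 2√(184000 × 288) = 14560 N·s/m, so ζ = c/c_c = 5640/14560 = 0.3874.
ω_d = ω_n√(1 − ζ²) = 25.28 × √(1 − 0.150) = 23.30 rad/s.

23.3 rad/s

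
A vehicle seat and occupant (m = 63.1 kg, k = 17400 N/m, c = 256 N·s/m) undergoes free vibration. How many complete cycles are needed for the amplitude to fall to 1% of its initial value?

ζ = c/(2√(km)) = 256/(2√(17400 × 63.1)) = 256/2096 = 0.1222.
Logarithmic decrement δ = 2πζ/√(1 − ζ²) = 2π × 0.1222/√(1 − 0.0149) = 0.7733.
x_n/x₀ = e^(−nδ) ≤ 0.01; take ln: n ≥ ln(1/0.01)/δ = 4.605/0.7733 = 5.955.
So 6 complete cycles are required.

6 cycles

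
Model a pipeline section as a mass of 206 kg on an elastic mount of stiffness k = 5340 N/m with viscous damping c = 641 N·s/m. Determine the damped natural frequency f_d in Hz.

0.772 Hz

ω_n = √(k/m) = √(5340/206) = 5.091 rad/s.
Critical damping c_c = 2√(k·m) = 2√(5340 × 206) = 2098 N·s/m, so ζ = c/c_c = 641/2098 = 0.3056.
ω_d = ω_n√(1 − ζ²) = 5.091 × √(1 − 0.0934) = 4.848 rad/s.
f_d = ω_d/(2π) = 0.7716 Hz.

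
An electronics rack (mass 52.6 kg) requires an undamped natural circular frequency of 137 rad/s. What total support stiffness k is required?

987000 N/m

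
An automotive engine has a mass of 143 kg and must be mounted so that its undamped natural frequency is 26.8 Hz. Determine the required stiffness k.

ω_n = 2πf_n = 2π × 26.8 = 168.4 rad/s.
k = m·ω_n² = 143 × 168.4² = 143 × 28350 = 4055000 N/m.

4050000 N/m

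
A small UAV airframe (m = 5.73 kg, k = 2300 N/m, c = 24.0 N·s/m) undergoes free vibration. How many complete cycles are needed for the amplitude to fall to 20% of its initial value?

3 cycles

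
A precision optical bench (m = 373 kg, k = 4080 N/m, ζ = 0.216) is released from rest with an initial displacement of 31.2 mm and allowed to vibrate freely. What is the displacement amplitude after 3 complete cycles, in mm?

Logarithmic decrement δ = 2πζ/√(1 − ζ²) = 2π × 0.2160/√(1 − 0.0467) = 1.390.
After n cycles, x_n/x₀ = e^(−nδ), so x_3 = 31.2 × e^(−3 × 1.390) = 31.2 × 0.01545 = 0.4821 mm.

0.482 mm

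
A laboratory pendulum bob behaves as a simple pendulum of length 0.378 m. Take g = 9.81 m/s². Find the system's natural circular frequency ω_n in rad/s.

For a simple pendulum ω_n = √(g/L) = √(9.81/0.378) = √25.95 = 5.094 rad/s.

5.09 rad/s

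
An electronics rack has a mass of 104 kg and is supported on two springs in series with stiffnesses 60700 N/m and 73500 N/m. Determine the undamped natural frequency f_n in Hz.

Series springs: 1/k_eq = 1/60700 + 1/73500 = 3.008×10^-5, so k_eq = 33240 N/m.
ω_n = √(k_eq/m) = √(33240/104) = √319.7 = 17.88 rad/s.
f_n = ω_n/(2π) = 17.88/6.283 = 2.846 Hz.

2.85 Hz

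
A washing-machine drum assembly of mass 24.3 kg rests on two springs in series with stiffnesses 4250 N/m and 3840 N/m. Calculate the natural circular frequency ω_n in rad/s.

9.11 rad/s

Series springs: 1/k_eq = 1/4250 + 1/3840 = 0.0004957, so k_eq = 2017 N/m.
ω_n = √(k_eq/m) = √(2017/24.3) = √83.02 = 9.111 rad/s.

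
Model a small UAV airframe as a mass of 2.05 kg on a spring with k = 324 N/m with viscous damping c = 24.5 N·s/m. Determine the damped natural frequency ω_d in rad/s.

ω_n = √(k/m) = √(324.0/2.05) = 12.57 rad/s.
Critical damping c_c = 2√(k·m) = 2√(324.0 × 2.05) = 51.54 N·s/m, so ζ = c/c_c = 24.5/51.54 = 0.4753.
ω_d = ω_n√(1 − ζ²) = 12.57 × √(1 − 0.226) = 11.06 rad/s.

11.1 rad/s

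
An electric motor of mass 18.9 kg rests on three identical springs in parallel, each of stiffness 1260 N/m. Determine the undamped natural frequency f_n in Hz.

2.25 Hz

Parallel springs add: k_eq = 3 × 1260 = 3780 N/m.
ω_n = √(k_eq/m) = √(3780/18.9) = √200.0 = 14.14 rad/s.
f_n = ω_n/(2π) = 14.14/6.283 = 2.251 Hz.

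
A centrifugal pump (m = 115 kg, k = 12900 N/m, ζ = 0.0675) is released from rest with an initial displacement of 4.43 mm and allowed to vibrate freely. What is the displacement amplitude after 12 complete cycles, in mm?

0.0270 mm

Logarithmic decrement δ = 2πζ/√(1 − ζ²) = 2π × 0.06750/√(1 − 0.00456) = 0.4251.
After n cycles, x_n/x₀ = e^(−nδ), so x_12 = 4.43 × e^(−12 × 0.4251) = 4.43 × 0.006091 = 0.02698 mm.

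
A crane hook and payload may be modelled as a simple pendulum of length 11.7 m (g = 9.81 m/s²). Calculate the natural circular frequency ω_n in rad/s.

0.916 rad/s

For a simple pendulum ω_n = √(g/L) = √(9.81/11.7) = √0.8385 = 0.9157 rad/s.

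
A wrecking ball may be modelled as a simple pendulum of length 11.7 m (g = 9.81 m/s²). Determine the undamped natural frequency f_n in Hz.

For a simple pendulum ω_n = √(g/L) = √(9.81/11.7) = √0.8385 = 0.9157 rad/s.
f_n = ω_n/(2π) = 0.9157/6.283 = 0.1457 Hz.

0.146 Hz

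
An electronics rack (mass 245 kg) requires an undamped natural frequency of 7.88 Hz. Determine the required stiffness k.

601000 N/m

ω_n = 2πf_n = 2π × 7.88 = 49.51 rad/s.
k = m·ω_n² = 245 × 49.51² = 245 × 2451 = 600600 N/m.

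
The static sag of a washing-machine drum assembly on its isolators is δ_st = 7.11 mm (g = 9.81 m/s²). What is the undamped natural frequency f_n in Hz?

5.91 Hz

ω_n = √(g/δ_st) = √(9.81/0.00711) = √1380 = 37.14 rad/s.
f_n = ω_n/(2π) = 37.14/6.283 = 5.912 Hz.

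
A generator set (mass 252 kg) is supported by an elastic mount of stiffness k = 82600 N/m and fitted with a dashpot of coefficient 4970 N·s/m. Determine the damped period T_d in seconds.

0.414 s

ω_n = √(k/m) = √(82600/252) = 18.10 rad/s.
Critical damping c_c = 2√(k·m) = 2√(82600 × 252) = 9125 N·s/m, so ζ = c/c_c = 4970/9125 = 0.5447.
ω_d = ω_n√(1 − ζ²) = 18.10 × √(1 − 0.297) = 15.18 rad/s.
T_d = 2π/ω_d = 0.4138 s.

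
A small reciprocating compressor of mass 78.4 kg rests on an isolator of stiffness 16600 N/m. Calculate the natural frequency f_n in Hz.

2.32 Hz

ω_n = √(k/m) = √(16600/78.4) = √211.7 = 14.55 rad/s.
f_n = ω_n/(2π) = 14.55/6.283 = 2.316 Hz.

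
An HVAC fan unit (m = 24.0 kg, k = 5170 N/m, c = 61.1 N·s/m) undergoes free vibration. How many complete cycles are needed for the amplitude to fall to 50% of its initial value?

2 cycles

ζ = c/(2√(km)) = 61.1/(2√(5170 × 24.0)) = 61.1/704.5 = 0.08673.
Logarithmic decrement δ = 2πζ/√(1 − ζ²) = 2π × 0.08673/√(1 − 0.00752) = 0.5470.
x_n/x₀ = e^(−nδ) ≤ 0.5; take ln: n ≥ ln(1/0.5)/δ = 0.6931/0.5470 = 1.267.
So 2 complete cycles are required.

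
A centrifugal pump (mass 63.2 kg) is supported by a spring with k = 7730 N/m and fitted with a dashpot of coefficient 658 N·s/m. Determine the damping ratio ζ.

0.471

ω_n = √(k/m) = √(7730/63.2) = 11.06 rad/s.
Critical damping c_c = 2√(k·m) = 2√(7730 × 63.2) = 1398 N·s/m, so ζ = c/c_c = 658/1398 = 0.4707.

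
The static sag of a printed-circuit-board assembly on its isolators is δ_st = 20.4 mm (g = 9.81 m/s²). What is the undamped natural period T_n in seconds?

ω_n = √(g/δ_st) = √(9.81/0.0204) = √480.9 = 21.93 rad/s.
T_n = 2π/ω_n = 6.283/21.93 = 0.2865 s.

0.287 s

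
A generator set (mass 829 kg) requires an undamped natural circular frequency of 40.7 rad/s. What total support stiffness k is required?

1370000 N/m

k = m·ω_n² = 829 × 40.70² = 829 × 1656 = 1373000 N/m.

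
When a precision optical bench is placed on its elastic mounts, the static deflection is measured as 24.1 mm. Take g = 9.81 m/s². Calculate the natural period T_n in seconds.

0.311 s

ω_n = √(g/δ_st) = √(9.81/0.0241) = √407.1 = 20.18 rad/s.
T_n = 2π/ω_n = 6.283/20.18 = 0.3114 s.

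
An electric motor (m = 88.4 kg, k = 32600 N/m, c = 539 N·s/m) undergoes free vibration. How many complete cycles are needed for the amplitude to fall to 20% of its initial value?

2 cycles

ζ = c/(2√(km)) = 539/(2√(32600 × 88.4)) = 539/3395 = 0.1588.
Logarithmic decrement δ = 2πζ/√(1 − ζ²) = 2π × 0.1588/√(1 − 0.0252) = 1.010.
x_n/x₀ = e^(−nδ) ≤ 0.2; take ln: n ≥ ln(1/0.2)/δ = 1.609/1.010 = 1.593.
So 2 complete cycles are required.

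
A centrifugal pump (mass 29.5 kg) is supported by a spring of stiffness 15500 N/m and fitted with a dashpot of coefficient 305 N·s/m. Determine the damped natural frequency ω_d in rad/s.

22.3 rad/s

ω_n = √(k/m) = √(15500/29.5) = 22.92 rad/s.
Critical damping c_c = 2√(k·m) = 2√(15500 × 29.5) = 1352 N·s/m, so ζ = c/c_c = 305/1352 = 0.2255.
ω_d = ω_n√(1 − ζ²) = 22.92 × √(1 − 0.0509) = 22.33 rad/s.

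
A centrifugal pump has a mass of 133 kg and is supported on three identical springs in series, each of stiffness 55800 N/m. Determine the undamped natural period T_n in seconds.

0.531 s

Series springs: 1/k_eq = 3/55800, so k_eq = 55800/3 = 18600 N/m.
ω_n = √(k_eq/m) = √(18600/133) = √139.8 = 11.83 rad/s.
T_n = 2π/ω_n = 6.283/11.83 = 0.5313 s.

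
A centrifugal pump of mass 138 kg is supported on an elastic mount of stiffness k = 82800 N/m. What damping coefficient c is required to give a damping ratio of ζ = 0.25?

1690 N·s/m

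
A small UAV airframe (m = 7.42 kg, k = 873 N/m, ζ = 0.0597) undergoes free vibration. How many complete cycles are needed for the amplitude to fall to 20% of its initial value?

5 cycles

Logarithmic decrement δ = 2πζ/√(1 − ζ²) = 2π × 0.05970/√(1 − 0.00356) = 0.3758.
x_n/x₀ = e^(−nδ) ≤ 0.2; take ln: n ≥ ln(1/0.2)/δ = 1.609/0.3758 = 4.283.
So 5 complete cycles are required.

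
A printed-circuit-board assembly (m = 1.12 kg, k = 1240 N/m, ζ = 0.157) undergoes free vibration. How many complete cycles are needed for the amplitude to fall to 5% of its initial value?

Logarithmic decrement δ = 2πζ/√(1 − ζ²) = 2π × 0.1570/√(1 − 0.0246) = 0.9988.
x_n/x₀ = e^(−nδ) ≤ 0.05; take ln: n ≥ ln(1/0.05)/δ = 2.996/0.9988 = 2.999.
So 3 complete cycles are required.

3 cycles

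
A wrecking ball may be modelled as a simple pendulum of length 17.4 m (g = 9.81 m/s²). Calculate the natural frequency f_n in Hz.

For a simple pendulum ω_n = √(g/L) = √(9.81/17.4) = √0.5638 = 0.7509 rad/s.
f_n = ω_n/(2π) = 0.7509/6.283 = 0.1195 Hz.

0.120 Hz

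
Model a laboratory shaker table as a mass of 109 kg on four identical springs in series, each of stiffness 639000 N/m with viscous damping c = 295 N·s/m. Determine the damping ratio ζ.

Series springs: 1/k_eq = 4/639000, so k_eq = 639000/4 = 159800 N/m.
ω_n = √(k_eq/m) = √(159800/109) = 38.28 rad/s.
Critical damping c_c = 2√(k_eq·m) = 2√(159800 × 109) = 8346 N·s/m, so ζ = c/c_c = 295/8346 = 0.03535.

0.0353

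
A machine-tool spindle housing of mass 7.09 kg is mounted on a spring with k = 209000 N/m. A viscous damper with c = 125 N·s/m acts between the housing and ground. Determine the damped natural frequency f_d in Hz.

27.3 Hz

ω_n = √(k/m) = √(209000/7.09) = 171.7 rad/s.
Critical damping c_c = 2√(k·m) = 2√(209000 × 7.09) = 2435 N·s/m, so ζ = c/c_c = 125/2435 = 0.05134.
ω_d = ω_n√(1 − ζ²) = 171.7 × √(1 − 0.00264) = 171.5 rad/s.
f_d = ω_d/(2π) = 27.29 Hz.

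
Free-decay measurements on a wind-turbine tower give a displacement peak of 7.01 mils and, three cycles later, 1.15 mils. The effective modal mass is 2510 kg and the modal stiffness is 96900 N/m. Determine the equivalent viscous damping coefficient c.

2980 N·s/m

Logarithmic decrement δ = (1/n)·ln(x₀/x_n) = (1/3)·ln(7.01/1.15) = (1/3)·ln(6.096) = 0.6025.
ζ = δ/√(4π² + δ²) = 0.6025/√(39.48 + 0.363) = 0.6025/6.312 = 0.09546.
c = ζ · 2√(km) = 0.09546 × 2√(96900 × 2510) = 0.09546 × 31190 = 2977 N·s/m.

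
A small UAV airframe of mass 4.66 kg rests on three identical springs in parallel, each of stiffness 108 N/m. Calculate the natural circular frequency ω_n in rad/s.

8.34 rad/s

Parallel springs add: k_eq = 3 × 108 = 324.0 N/m.
ω_n = √(k_eq/m) = √(324.0/4.66) = √69.53 = 8.338 rad/s.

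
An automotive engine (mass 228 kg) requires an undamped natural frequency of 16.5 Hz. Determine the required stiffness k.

ω_n = 2πf_n = 2π × 16.5 = 103.7 rad/s.
k = m·ω_n² = 228 × 103.7² = 228 × 10750 = 2451000 N/m.

2450000 N/m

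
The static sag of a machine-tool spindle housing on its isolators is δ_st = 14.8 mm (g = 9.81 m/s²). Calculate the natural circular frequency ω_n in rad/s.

25.7 rad/s

ω_n = √(g/δ_st) = √(9.81/0.0148) = √662.8 = 25.75 rad/s.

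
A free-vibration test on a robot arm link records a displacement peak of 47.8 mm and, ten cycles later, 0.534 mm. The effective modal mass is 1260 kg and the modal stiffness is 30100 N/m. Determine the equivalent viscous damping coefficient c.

879 N·s/m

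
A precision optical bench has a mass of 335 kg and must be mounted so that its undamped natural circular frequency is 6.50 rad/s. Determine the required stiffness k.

k = m·ω_n² = 335 × 6.500² = 335 × 42.25 = 14150 N/m.

14200 N/m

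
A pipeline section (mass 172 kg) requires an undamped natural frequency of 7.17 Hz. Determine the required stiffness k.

349000 N/m

ω_n = 2πf_n = 2π × 7.17 = 45.05 rad/s.
k = m·ω_n² = 172 × 45.05² = 172 × 2030 = 349100 N/m.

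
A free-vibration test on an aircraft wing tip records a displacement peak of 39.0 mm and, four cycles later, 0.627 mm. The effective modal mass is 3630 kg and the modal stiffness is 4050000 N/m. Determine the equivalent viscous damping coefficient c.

Logarithmic decrement δ = (1/n)·ln(x₀/x_n) = (1/4)·ln(39.0/0.627) = (1/4)·ln(62.20) = 1.033.
ζ = δ/√(4π² + δ²) = 1.033/√(39.48 + 1.07) = 1.033/6.367 = 0.1622.
c = ζ · 2√(km) = 0.1622 × 2√(4050000 × 3630) = 0.1622 × 242500 = 39330 N·s/m.

39300 N·s/m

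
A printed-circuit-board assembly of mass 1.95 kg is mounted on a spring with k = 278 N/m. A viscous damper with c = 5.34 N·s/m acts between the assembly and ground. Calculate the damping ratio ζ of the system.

0.115

ω_n = √(k/m) = √(278.0/1.95) = 11.94 rad/s.
Critical damping c_c = 2√(k·m) = 2√(278.0 × 1.95) = 46.57 N·s/m, so ζ = c/c_c = 5.34/46.57 = 0.1147.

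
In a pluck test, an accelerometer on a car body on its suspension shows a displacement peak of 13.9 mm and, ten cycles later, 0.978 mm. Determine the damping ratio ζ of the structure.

0.0422

Logarithmic decrement δ = (1/n)·ln(x₀/x_n) = (1/10)·ln(13.9/0.978) = (1/10)·ln(14.21) = 0.2654.
ζ = δ/√(4π² + δ²) = 0.2654/√(39.48 + 0.0704) = 0.2654/6.289 = 0.04220.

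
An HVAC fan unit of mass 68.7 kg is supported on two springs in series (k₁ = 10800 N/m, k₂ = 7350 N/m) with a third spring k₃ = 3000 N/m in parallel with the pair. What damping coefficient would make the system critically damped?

1420 N·s/m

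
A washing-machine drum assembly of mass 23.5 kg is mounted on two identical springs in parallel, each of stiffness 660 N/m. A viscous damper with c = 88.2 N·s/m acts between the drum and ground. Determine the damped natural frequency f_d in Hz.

1.15 Hz

Parallel springs add: k_eq = 2 × 660 = 1320 N/m.
ω_n = √(k_eq/m) = √(1320/23.5) = 7.495 rad/s.
Critical damping c_c = 2√(k_eq·m) = 2√(1320 × 23.5) = 352.2 N·s/m, so ζ = c/c_c = 88.2/352.2 = 0.2504.
ω_d = ω_n√(1 − ζ²) = 7.495 × √(1 − 0.0627) = 7.256 rad/s.
f_d = ω_d/(2π) = 1.155 Hz.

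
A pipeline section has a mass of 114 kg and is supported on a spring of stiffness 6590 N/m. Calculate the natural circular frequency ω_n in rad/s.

7.60 rad/s

ω_n = √(k/m) = √(6590/114) = √57.81 = 7.603 rad/s.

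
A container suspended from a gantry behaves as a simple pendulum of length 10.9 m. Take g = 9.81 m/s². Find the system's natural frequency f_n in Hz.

For a simple pendulum ω_n = √(g/L) = √(9.81/10.9) = √0.9000 = 0.9487 rad/s.
f_n = ω_n/(2π) = 0.9487/6.283 = 0.1510 Hz.

0.151 Hz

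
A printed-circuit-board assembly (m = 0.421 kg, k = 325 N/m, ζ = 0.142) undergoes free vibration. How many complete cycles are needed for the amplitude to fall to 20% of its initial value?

Logarithmic decrement δ = 2πζ/√(1 − ζ²) = 2π × 0.1420/√(1 − 0.0202) = 0.9013.
x_n/x₀ = e^(−nδ) ≤ 0.2; take ln: n ≥ ln(1/0.2)/δ = 1.609/0.9013 = 1.786.
So 2 complete cycles are required.

2 cycles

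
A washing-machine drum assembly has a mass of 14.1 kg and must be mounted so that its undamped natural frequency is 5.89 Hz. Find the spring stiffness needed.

19300 N/m

ω_n = 2πf_n = 2π × 5.89 = 37.01 rad/s.
k = m·ω_n² = 14.1 × 37.01² = 14.1 × 1370 = 19310 N/m.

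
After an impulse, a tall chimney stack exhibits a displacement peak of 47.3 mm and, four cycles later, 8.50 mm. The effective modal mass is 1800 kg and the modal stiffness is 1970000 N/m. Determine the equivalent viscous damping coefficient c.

8110 N·s/m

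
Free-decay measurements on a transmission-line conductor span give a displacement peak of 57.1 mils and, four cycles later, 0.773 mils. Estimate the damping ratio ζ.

Logarithmic decrement δ = (1/n)·ln(x₀/x_n) = (1/4)·ln(57.1/0.773) = (1/4)·ln(73.87) = 1.076.
ζ = δ/√(4π² + δ²) = 1.076/√(39.48 + 1.16) = 1.076/6.375 = 0.1687.

0.169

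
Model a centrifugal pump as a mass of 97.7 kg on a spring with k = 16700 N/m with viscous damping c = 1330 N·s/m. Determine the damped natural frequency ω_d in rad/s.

ω_n = √(k/m) = √(16700/97.7) = 13.07 rad/s.
Critical damping c_c = 2√(k·m) = 2√(16700 × 97.7) = 2555 N·s/m, so ζ = c/c_c = 1330/2555 = 0.5206.
ω_d = ω_n√(1 − ζ²) = 13.07 × √(1 − 0.271) = 11.16 rad/s.

11.2 rad/s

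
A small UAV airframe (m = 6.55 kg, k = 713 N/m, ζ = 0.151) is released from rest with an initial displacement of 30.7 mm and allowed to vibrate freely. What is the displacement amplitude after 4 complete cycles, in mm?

Logarithmic decrement δ = 2πζ/√(1 − ζ²) = 2π × 0.1510/√(1 − 0.0228) = 0.9598.
After n cycles, x_n/x₀ = e^(−nδ), so x_4 = 30.7 × e^(−4 × 0.9598) = 30.7 × 0.02151 = 0.6605 mm.

0.660 mm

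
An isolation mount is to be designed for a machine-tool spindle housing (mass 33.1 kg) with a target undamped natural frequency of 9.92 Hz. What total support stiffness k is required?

129000 N/m

ω_n = 2πf_n = 2π × 9.92 = 62.33 rad/s.
k = m·ω_n² = 33.1 × 62.33² = 33.1 × 3885 = 128600 N/m.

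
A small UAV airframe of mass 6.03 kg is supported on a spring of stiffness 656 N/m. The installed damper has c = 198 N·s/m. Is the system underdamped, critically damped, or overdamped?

c_c = 2√(k·m) = 125.8 N·s/m; ζ = c/c_c = 198/125.8 = 1.57.
Since ζ > 1 the system is overdamped.

overdamped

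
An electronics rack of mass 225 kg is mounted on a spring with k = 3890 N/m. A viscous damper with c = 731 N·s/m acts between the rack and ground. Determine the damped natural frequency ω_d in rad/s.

3.83 rad/s

ω_n = √(k/m) = √(3890/225) = 4.158 rad/s.
Critical damping c_c = 2√(k·m) = 2√(3890 × 225) = 1871 N·s/m, so ζ = c/c_c = 731/1871 = 0.3907.
ω_d = ω_n√(1 − ζ²) = 4.158 × √(1 − 0.153) = 3.828 rad/s.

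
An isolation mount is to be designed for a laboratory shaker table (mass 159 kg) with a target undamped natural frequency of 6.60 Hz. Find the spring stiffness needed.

273000 N/m

ω_n = 2πf_n = 2π × 6.60 = 41.47 rad/s.
k = m·ω_n² = 159 × 41.47² = 159 × 1720 = 273400 N/m.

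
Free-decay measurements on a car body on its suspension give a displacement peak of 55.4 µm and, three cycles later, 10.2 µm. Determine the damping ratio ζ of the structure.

Logarithmic decrement δ = (1/n)·ln(x₀/x_n) = (1/3)·ln(55.4/10.2) = (1/3)·ln(5.431) = 0.5641.
ζ = δ/√(4π² + δ²) = 0.5641/√(39.48 + 0.318) = 0.5641/6.308 = 0.08941.

0.0894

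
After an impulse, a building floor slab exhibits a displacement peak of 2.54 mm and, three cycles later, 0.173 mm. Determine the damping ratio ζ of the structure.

0.141

Logarithmic decrement δ = (1/n)·ln(x₀/x_n) = (1/3)·ln(2.54/0.173) = (1/3)·ln(14.68) = 0.8955.
ζ = δ/√(4π² + δ²) = 0.8955/√(39.48 + 0.802) = 0.8955/6.347 = 0.1411.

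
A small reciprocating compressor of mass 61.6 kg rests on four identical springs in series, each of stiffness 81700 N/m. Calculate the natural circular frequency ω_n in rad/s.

18.2 rad/s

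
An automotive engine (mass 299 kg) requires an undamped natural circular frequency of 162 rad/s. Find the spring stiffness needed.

k = m·ω_n² = 299 × 162.0² = 299 × 26240 = 7847000 N/m.

7850000 N/m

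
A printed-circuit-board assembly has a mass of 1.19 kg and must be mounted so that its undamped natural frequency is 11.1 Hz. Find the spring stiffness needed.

5790 N/m

ω_n = 2πf_n = 2π × 11.1 = 69.74 rad/s.
k = m·ω_n² = 1.19 × 69.74² = 1.19 × 4864 = 5788 N/m.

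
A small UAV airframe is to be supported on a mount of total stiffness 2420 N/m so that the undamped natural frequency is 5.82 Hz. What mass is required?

ω_n = 2πf_n = 2π × 5.82 = 36.57 rad/s.
m = k/ω_n² = 2420/36.57² = 2420/1337 = 1.810 kg.

1.81 kg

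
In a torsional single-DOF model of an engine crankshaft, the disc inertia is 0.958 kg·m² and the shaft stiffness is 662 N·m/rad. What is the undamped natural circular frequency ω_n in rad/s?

26.3 rad/s

ω_n = √(k_t/J) = √(662/0.958) = √691.0 = 26.29 rad/s.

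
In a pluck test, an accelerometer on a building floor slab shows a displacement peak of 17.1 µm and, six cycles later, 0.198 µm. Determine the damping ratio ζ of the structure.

0.117

Logarithmic decrement δ = (1/n)·ln(x₀/x_n) = (1/6)·ln(17.1/0.198) = (1/6)·ln(86.36) = 0.7431.
ζ = δ/√(4π² + δ²) = 0.7431/√(39.48 + 0.552) = 0.7431/6.327 = 0.1174.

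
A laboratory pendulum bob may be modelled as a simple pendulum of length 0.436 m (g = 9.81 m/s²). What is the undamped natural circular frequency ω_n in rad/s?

4.74 rad/s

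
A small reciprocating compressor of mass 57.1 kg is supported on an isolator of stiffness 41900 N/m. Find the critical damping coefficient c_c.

c_c = 2√(k·m) = 2√(41900 × 57.1) = 2 × 1547 = 3094 N·s/m.

3090 N·s/m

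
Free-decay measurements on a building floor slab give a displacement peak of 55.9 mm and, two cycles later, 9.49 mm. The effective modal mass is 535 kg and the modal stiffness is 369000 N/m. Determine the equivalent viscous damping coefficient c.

Logarithmic decrement δ = (1/n)·ln(x₀/x_n) = (1/2)·ln(55.9/9.49) = (1/2)·ln(5.890) = 0.8867.
ζ = δ/√(4π² + δ²) = 0.8867/√(39.48 + 0.786) = 0.8867/6.345 = 0.1397.
c = ζ · 2√(km) = 0.1397 × 2√(369000 × 535) = 0.1397 × 28100 = 3927 N·s/m.

3930 N·s/m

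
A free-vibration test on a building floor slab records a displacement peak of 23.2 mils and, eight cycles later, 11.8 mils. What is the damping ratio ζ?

0.0134

Logarithmic decrement δ = (1/n)·ln(x₀/x_n) = (1/8)·ln(23.2/11.8) = (1/8)·ln(1.966) = 0.08451.
ζ = δ/√(4π² + δ²) = 0.08451/√(39.48 + 0.00714) = 0.08451/6.284 = 0.01345.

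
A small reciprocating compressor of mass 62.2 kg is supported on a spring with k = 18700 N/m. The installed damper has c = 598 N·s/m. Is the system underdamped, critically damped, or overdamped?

underdamped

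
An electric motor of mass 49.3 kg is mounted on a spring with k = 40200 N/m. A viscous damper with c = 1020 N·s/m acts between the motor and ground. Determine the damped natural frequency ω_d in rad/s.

26.6 rad/s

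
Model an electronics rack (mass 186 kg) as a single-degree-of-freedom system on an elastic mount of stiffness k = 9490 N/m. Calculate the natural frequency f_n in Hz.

ω_n = √(k/m) = √(9490/186) = √51.02 = 7.143 rad/s.
f_n = ω_n/(2π) = 7.143/6.283 = 1.137 Hz.

1.14 Hz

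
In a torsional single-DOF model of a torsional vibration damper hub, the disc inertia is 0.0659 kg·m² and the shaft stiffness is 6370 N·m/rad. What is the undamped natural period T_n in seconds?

ω_n = √(k_t/J) = √(6370/0.0659) = √96660 = 310.9 rad/s.
T_n = 2π/ω_n = 6.283/310.9 = 0.02021 s.

0.0202 s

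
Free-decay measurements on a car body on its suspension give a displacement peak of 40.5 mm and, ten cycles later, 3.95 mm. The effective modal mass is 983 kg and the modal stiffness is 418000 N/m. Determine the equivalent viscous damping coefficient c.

1500 N·s/m

Logarithmic decrement δ = (1/n)·ln(x₀/x_n) = (1/10)·ln(40.5/3.95) = (1/10)·ln(10.25) = 0.2328.
ζ = δ/√(4π² + δ²) = 0.2328/√(39.48 + 0.0542) = 0.2328/6.287 = 0.03702.
c = ζ · 2√(km) = 0.03702 × 2√(418000 × 983) = 0.03702 × 40540 = 1501 N·s/m.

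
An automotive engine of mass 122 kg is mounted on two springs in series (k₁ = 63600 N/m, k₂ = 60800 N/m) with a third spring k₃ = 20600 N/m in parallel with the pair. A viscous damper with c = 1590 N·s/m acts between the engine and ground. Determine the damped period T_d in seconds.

0.322 s

Series pair: k_s = k₁k₂/(k₁+k₂) = (63600)(60800)/(63600 + 60800) = 31080 N/m. In parallel with k₃: k_eq = 31080 + 20600 = 51680 N/m.
ω_n = √(k_eq/m) = √(51680/122) = 20.58 rad/s.
Critical damping c_c = 2√(k_eq·m) = 2√(51680 × 122) = 5022 N·s/m, so ζ = c/c_c = 1590/5022 = 0.3166.
ω_d = ω_n√(1 − ζ²) = 20.58 × √(1 − 0.100) = 19.52 rad/s.
T_d = 2π/ω_d = 0.3218 s.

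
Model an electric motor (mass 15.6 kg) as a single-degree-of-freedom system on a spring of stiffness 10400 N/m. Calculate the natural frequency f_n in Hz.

ω_n = √(k/m) = √(10400/15.6) = √666.7 = 25.82 rad/s.
f_n = ω_n/(2π) = 25.82/6.283 = 4.109 Hz.

4.11 Hz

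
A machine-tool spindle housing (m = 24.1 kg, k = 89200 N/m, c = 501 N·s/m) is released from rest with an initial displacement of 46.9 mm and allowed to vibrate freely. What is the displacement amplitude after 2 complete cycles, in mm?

ζ = c/(2√(km)) = 501/(2√(89200 × 24.1)) = 501/2932 = 0.1709.
Logarithmic decrement δ = 2πζ/√(1 − ζ²) = 2π × 0.1709/√(1 − 0.0292) = 1.090.
After n cycles, x_n/x₀ = e^(−nδ), so x_2 = 46.9 × e^(−2 × 1.090) = 46.9 × 0.1132 = 5.307 mm.

5.31 mm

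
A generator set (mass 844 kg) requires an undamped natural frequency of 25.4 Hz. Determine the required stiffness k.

21500000 N/m

ω_n = 2πf_n = 2π × 25.4 = 159.6 rad/s.
k = m·ω_n² = 844 × 159.6² = 844 × 25470 = 21500000 N/m.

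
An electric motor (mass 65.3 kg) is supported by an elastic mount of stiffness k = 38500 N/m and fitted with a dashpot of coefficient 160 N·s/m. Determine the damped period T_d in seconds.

0.259 s

ω_n = √(k/m) = √(38500/65.3) = 24.28 rad/s.
Critical damping c_c = 2√(k·m) = 2√(38500 × 65.3) = 3171 N·s/m, so ζ = c/c_c = 160/3171 = 0.05045.
ω_d = ω_n√(1 − ζ²) = 24.28 × √(1 − 0.00255) = 24.25 rad/s.
T_d = 2π/ω_d = 0.2591 s.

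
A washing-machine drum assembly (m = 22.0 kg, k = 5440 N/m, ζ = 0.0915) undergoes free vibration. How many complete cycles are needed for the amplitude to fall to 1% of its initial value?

8 cycles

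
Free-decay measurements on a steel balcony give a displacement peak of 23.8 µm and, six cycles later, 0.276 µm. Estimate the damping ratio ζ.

Logarithmic decrement δ = (1/n)·ln(x₀/x_n) = (1/6)·ln(23.8/0.276) = (1/6)·ln(86.23) = 0.7428.
ζ = δ/√(4π² + δ²) = 0.7428/√(39.48 + 0.552) = 0.7428/6.327 = 0.1174.

0.117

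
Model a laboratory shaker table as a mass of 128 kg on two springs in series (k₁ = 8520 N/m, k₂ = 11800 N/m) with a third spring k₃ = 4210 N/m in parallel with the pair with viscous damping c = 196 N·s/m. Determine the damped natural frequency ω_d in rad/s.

8.42 rad/s

Series pair: k_s = k₁k₂/(k₁+k₂) = (8520)(11800)/(8520 + 11800) = 4948 N/m. In parallel with k₃: k_eq = 4948 + 4210 = 9158 N/m.
ω_n = √(k_eq/m) = √(9158/128) = 8.458 rad/s.
Critical damping c_c = 2√(k_eq·m) = 2√(9158 × 128) = 2165 N·s/m, so ζ = c/c_c = 196/2165 = 0.09052.
ω_d = ω_n√(1 − ζ²) = 8.458 × √(1 − 0.00819) = 8.424 rad/s.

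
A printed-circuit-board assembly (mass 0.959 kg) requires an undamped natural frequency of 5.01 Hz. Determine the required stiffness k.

950 N/m

ω_n = 2πf_n = 2π × 5.01 = 31.48 rad/s.
k = m·ω_n² = 0.959 × 31.48² = 0.959 × 990.9 = 950.3 N/m.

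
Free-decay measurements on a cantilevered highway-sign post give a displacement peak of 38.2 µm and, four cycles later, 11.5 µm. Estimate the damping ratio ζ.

Logarithmic decrement δ = (1/n)·ln(x₀/x_n) = (1/4)·ln(38.2/11.5) = (1/4)·ln(3.322) = 0.3001.
ζ = δ/√(4π² + δ²) = 0.3001/√(39.48 + 0.0901) = 0.3001/6.290 = 0.04771.

0.0477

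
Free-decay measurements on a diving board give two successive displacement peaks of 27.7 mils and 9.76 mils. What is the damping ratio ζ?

0.164

Logarithmic decrement δ = (1/n)·ln(x₀/x_n) = (1/1)·ln(27.7/9.76) = (1/1)·ln(2.838) = 1.043.
ζ = δ/√(4π² + δ²) = 1.043/√(39.48 + 1.09) = 1.043/6.369 = 0.1638.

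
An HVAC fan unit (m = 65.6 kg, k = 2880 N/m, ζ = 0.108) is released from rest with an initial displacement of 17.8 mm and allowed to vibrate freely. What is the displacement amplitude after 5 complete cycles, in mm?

0.586 mm

Logarithmic decrement δ = 2πζ/√(1 − ζ²) = 2π × 0.1080/√(1 − 0.0117) = 0.6826.
After n cycles, x_n/x₀ = e^(−nδ), so x_5 = 17.8 × e^(−5 × 0.6826) = 17.8 × 0.03295 = 0.5864 mm.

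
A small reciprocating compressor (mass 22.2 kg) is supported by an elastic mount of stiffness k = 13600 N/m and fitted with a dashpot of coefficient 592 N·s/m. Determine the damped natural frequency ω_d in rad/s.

ω_n = √(k/m) = √(13600/22.2) = 24.75 rad/s.
Critical damping c_c = 2√(k·m) = 2√(13600 × 22.2) = 1099 N·s/m, so ζ = c/c_c = 592/1099 = 0.5387.
ω_d = ω_n√(1 − ζ²) = 24.75 × √(1 − 0.290) = 20.85 rad/s.

20.9 rad/s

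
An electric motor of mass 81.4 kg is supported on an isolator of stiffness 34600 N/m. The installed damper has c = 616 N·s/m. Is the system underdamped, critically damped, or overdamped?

underdamped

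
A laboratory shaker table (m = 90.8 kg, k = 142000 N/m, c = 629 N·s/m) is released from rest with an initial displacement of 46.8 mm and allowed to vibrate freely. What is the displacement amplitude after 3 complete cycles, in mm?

ζ = c/(2√(km)) = 629/(2√(142000 × 90.8)) = 629/7182 = 0.08759.
Logarithmic decrement δ = 2πζ/√(1 − ζ²) = 2π × 0.08759/√(1 − 0.00767) = 0.5524.
After n cycles, x_n/x₀ = e^(−nδ), so x_3 = 46.8 × e^(−3 × 0.5524) = 46.8 × 0.1906 = 8.922 mm.

8.92 mm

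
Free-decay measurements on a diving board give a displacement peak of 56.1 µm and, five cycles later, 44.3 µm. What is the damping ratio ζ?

Logarithmic decrement δ = (1/n)·ln(x₀/x_n) = (1/5)·ln(56.1/44.3) = (1/5)·ln(1.266) = 0.04723.
ζ = δ/√(4π² + δ²) = 0.04723/√(39.48 + 0.00223) = 0.04723/6.283 = 0.007517.

0.00752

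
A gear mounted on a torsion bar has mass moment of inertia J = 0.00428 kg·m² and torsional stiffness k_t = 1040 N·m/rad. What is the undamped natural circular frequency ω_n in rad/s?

493 rad/s

ω_n = √(k_t/J) = √(1040/0.00428) = √243000 = 492.9 rad/s.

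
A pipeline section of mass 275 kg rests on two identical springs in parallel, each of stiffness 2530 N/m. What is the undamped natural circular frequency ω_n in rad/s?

4.29 rad/s

Parallel springs add: k_eq = 2 × 2530 = 5060 N/m.
ω_n = √(k_eq/m) = √(5060/275) = √18.40 = 4.290 rad/s.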